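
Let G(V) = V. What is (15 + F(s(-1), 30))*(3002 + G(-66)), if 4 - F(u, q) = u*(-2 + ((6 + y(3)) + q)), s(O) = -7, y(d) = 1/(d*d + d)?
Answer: 2268794/3 ≈ 7.5627e+5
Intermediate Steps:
y(d) = 1/(d + d²) (y(d) = 1/(d² + d) = 1/(d + d²))
F(u, q) = 4 - u*(49/12 + q) (F(u, q) = 4 - u*(-2 + ((6 + 1/(3*(1 + 3))) + q)) = 4 - u*(-2 + ((6 + (⅓)/4) + q)) = 4 - u*(-2 + ((6 + (⅓)*(¼)) + q)) = 4 - u*(-2 + ((6 + 1/12) + q)) = 4 - u*(-2 + (73/12 + q)) = 4 - u*(49/12 + q))
(15 + F(s(-1), 30))*(3002 + G(-66)) = (15 + (4 - 49/12*(-7) - 1*30*(-7)))*(3002 - 66) = (15 + (4 + 343/12 + 210))*2936 = (15 + 2911/12)*2936 = (3091/12)*2936 = 2268794/3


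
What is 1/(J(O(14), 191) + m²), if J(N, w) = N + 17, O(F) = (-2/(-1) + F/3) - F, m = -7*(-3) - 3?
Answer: 3/1001 ≈ 0.0029970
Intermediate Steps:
m = 18 (m = 21 - 3 = 18)
O(F) = 2 - 2*F/3 (O(F) = (-2*(-1) + F*(⅓)) - F = (2 + F/3) - F = 2 - 2*F/3)
J(N, w) = 17 + N
1/(J(O(14), 191) + m²) = 1/((17 + (2 - ⅔*14)) + 18²) = 1/((17 + (2 - 28/3)) + 324) = 1/((17 - 22/3) + 324) = 1/(29/3 + 324) = 1/(1001/3) = 3/1001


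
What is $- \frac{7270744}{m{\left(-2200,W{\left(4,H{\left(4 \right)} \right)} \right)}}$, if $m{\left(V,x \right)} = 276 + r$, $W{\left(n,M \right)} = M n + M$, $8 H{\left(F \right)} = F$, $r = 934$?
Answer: $- \frac{3635372}{605} \approx -6008.9$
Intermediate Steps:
$H{\left(F \right)} = \frac{F}{8}$
$W{\left(n,M \right)} = M + M n$
$m{\left(V,x \right)} = 1210$ ($m{\left(V,x \right)} = 276 + 934 = 1210$)
$- \frac{7270744}{m{\left(-2200,W{\left(4,H{\left(4 \right)} \right)} \right)}} = - \frac{7270744}{1210} = \left(-7270744\right) \frac{1}{1210} = - \frac{3635372}{605}$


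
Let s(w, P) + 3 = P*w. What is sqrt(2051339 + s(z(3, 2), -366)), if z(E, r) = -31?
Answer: sqrt(2062682) ≈ 1436.2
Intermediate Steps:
s(w, P) = -3 + P*w
sqrt(2051339 + s(z(3, 2), -366)) = sqrt(2051339 + (-3 - 366*(-31))) = sqrt(2051339 + (-3 + 11346)) = sqrt(2051339 + 11343) = sqrt(2062682)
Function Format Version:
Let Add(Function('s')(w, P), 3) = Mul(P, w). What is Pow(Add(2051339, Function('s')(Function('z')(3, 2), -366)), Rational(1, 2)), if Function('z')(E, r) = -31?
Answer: Pow(2062682, Rational(1, 2)) ≈ 1436.2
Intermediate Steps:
Function('s')(w, P) = Add(-3, Mul(P, w))
Pow(Add(2051339, Function('s')(Function('z')(3, 2), -366)), Rational(1, 2)) = Pow(Add(2051339, Add(-3, Mul(-366, -31))), Rational(1, 2)) = Pow(Add(2051339, Add(-3, 11346)), Rational(1, 2)) = Pow(Add(2051339, 11343), Rational(1, 2)) = Pow(2062682, Rational(1, 2))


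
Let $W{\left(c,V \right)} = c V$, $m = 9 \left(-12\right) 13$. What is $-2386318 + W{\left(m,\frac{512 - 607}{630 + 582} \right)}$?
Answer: $- \frac{241007003}{101} \approx -2.3862 \cdot 10^{6}$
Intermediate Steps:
$m = -1404$ ($m = \left(-108\right) 13 = -1404$)
$W{\left(c,V \right)} = V c$
$-2386318 + W{\left(m,\frac{512 - 607}{630 + 582} \right)} = -2386318 + \frac{512 - 607}{630 + 582} \left(-1404\right) = -2386318 + - \frac{95}{1212} \left(-1404\right) = -2386318 + \left(-95\right) \frac{1}{1212} \left(-1404\right) = -2386318 - - \frac{11115}{101} = -2386318 + \frac{11115}{101} = - \frac{241007003}{101}$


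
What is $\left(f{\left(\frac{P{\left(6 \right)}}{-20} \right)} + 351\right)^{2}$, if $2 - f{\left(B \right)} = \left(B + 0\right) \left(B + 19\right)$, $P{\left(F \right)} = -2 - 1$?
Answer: $\frac{19614282601}{160000} \approx 1.2259 \cdot 10^{5}$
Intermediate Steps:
$P{\left(F \right)} = -3$
$f{\left(B \right)} = 2 - B \left(19 + B\right)$ ($f{\left(B \right)} = 2 - \left(B + 0\right) \left(B + 19\right) = 2 - B \left(19 + B\right)$)
$\left(f{\left(\frac{P{\left(6 \right)}}{-20} \right)} + 351\right)^{2} = \left(\left(2 - \left(- \frac{3}{-20}\right)^{2} - 19 \left(- \frac{3}{-20}\right)\right) + 351\right)^{2} = \left(\left(2 - \left(\left(-3\right) \left(- \frac{1}{20}\right)\right)^{2} - 19 \left(\left(-3\right) \left(- \frac{1}{20}\right)\right)\right) + 351\right)^{2} = \left(\left(2 - \left(\frac{3}{20}\right)^{2} - \frac{57}{20}\right) + 351\right)^{2} = \left(\left(2 - \frac{9}{400} - \frac{57}{20}\right) + 351\right)^{2} = \left(- \frac{349}{400} + 351\right)^{2} = \left(\frac{140051}{400}\right)^{2} = \frac{19614282601}{160000}$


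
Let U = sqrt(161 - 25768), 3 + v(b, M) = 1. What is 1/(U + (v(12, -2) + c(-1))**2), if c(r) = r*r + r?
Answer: 4/25623 - I*sqrt(25607)/25623 ≈ 0.00015611 - 0.0062452*I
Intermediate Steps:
v(b, M) = -2 (v(b, M) = -3 + 1 = -2)
U = I*sqrt(25607) (U = sqrt(-25607) = I*sqrt(25607) ≈ 160.02*I)
c(r) = r + r**2 (c(r) = r**2 + r = r + r**2)
1/(U + (v(12, -2) + c(-1))**2) = 1/(I*sqrt(25607) + (-2 - (1 - 1))**2) = 1/(I*sqrt(25607) + (-2 - 1*0)**2) = 1/(I*sqrt(25607) + (-2 + 0)**2) = 1/(I*sqrt(25607) + (-2)**2) = 1/(I*sqrt(25607) + 4) = 1/(4 + I*sqrt(25607))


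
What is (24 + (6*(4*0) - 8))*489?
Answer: 7824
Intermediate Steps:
(24 + (6*(4*0) - 8))*489 = (24 + (6*0 - 8))*489 = (24 + (0 - 8))*489 = (24 - 8)*489 = 16*489 = 7824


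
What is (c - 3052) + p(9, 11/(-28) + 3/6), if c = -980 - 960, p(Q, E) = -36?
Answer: -5028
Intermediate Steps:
c = -1940
(c - 3052) + p(9, 11/(-28) + 3/6) = (-1940 - 3052) - 36 = -4992 - 36 = -5028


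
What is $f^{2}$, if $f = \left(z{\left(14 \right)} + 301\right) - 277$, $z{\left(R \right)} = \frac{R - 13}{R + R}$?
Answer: $\frac{452929}{784} \approx 577.72$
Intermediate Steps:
$z{\left(R \right)} = \frac{-13 + R}{2 R}$
$f = \frac{673}{28}$ ($f = \left(\frac{-13 + 14}{2 \cdot 14} + 301\right) - 277 = \left(\frac{1}{2} \cdot \frac{1}{14} \cdot 1 + 301\right) - 277 = \left(\frac{1}{28} + 301\right) - 277 = \frac{8429}{28} - 277 = \frac{673}{28} \approx 24.036$)
$f^{2} = \left(\frac{673}{28}\right)^{2} = \frac{452929}{784}$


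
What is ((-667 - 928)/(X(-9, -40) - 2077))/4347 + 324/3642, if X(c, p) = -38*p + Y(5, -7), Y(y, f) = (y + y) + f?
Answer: 131013017/1461800466 ≈ 0.089624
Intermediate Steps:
Y(y, f) = f + 2*y (Y(y, f) = 2*y + f = f + 2*y)
X(c, p) = 3 - 38*p (X(c, p) = -38*p + (-7 + 2*5) = -38*p + (-7 + 10) = -38*p + 3 = 3 - 38*p)
((-667 - 928)/(X(-9, -40) - 2077))/4347 + 324/3642 = ((-667 - 928)/((3 - 38*(-40)) - 2077))/4347 + 324/3642 = -1595/((3 + 1520) - 2077)*(1/4347) + 324*(1/3642) = -1595/(1523 - 2077)*(1/4347) + 54/607 = -1595/(-554)*(1/4347) + 54/607 = -1595*(-1/554)*(1/4347) + 54/607 = (1595/554)*(1/4347) + 54/607 = 1595/2408238 + 54/607 = 131013017/1461800466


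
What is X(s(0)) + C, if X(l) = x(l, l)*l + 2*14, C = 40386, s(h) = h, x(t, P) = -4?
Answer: 40414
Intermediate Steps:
X(l) = 28 - 4*l (X(l) = -4*l + 2*14 = -4*l + 28 = 28 - 4*l)
X(s(0)) + C = (28 - 4*0) + 40386 = (28 + 0) + 40386 = 28 + 40386 = 40414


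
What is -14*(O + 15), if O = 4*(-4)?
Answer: 14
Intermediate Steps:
O = -16
-14*(O + 15) = -14*(-16 + 15) = -14*(-1) = 14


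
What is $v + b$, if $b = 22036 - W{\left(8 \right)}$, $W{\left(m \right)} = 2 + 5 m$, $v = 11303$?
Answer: $33297$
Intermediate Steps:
$b = 21994$ ($b = 22036 - \left(2 + 5 \cdot 8\right) = 22036 - \left(2 + 40\right) = 22036 - 42 = 21994$)
$v + b = 11303 + 21994 = 33297$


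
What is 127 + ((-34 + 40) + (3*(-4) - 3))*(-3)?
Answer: 154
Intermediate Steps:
127 + ((-34 + 40) + (3*(-4) - 3))*(-3) = 127 + (6 + (-12 - 3))*(-3) = 127 + (6 - 15)*(-3) = 127 - 9*(-3) = 127 + 27 = 154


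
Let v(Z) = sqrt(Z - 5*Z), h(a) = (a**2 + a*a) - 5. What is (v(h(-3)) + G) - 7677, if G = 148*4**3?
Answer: 1795 + 2*I*sqrt(13) ≈ 1795.0 + 7.2111*I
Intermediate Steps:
h(a) = -5 + 2*a**2 (h(a) = (a**2 + a**2) - 5 = 2*a**2 - 5 = -5 + 2*a**2)
v(Z) = 2*sqrt(-Z) (v(Z) = sqrt(-4*Z) = 2*sqrt(-Z))
G = 9472 (G = 148*64 = 9472)
(v(h(-3)) + G) - 7677 = (2*sqrt(-(-5 + 2*(-3)**2)) + 9472) - 7677 = (2*sqrt(-(-5 + 2*9)) + 9472) - 7677 = (2*sqrt(-(-5 + 18)) + 9472) - 7677 = (2*sqrt(-1*13) + 9472) - 7677 = (2*sqrt(-13) + 9472) - 7677 = (2*(I*sqrt(13)) + 9472) - 7677 = (2*I*sqrt(13) + 9472) - 7677 = (9472 + 2*I*sqrt(13)) - 7677 = 1795 + 2*I*sqrt(13)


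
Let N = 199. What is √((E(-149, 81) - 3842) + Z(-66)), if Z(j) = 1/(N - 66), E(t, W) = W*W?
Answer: 2*√12024131/133 ≈ 52.144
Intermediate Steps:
E(t, W) = W²
Z(j) = 1/133 (Z(j) = 1/(199 - 66) = 1/133)
√((E(-149, 81) - 3842) + Z(-66)) = √((81² - 3842) + 1/133) = √((6561 - 3842) + 1/133) = √(2719 + 1/133) = √(361628/133) = 2*√12024131/133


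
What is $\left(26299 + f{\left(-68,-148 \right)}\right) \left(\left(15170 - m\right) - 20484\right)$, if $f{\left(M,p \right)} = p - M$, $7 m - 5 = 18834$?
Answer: $- \frac{1469234103}{7} \approx -2.0989 \cdot 10^{8}$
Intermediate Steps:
$m = \frac{18839}{7}$ ($m = \frac{5}{7} + \frac{1}{7} \cdot 18834 = \frac{5}{7} + \frac{18834}{7} = \frac{18839}{7} \approx 2691.3$)
$\left(26299 + f{\left(-68,-148 \right)}\right) \left(\left(15170 - m\right) - 20484\right) = \left(26299 - 80\right) \left(\left(15170 - \frac{18839}{7}\right) - 20484\right) = \left(26299 + \left(-148 + 68\right)\right) \left(\left(15170 - \frac{18839}{7}\right) - 20484\right) = \left(26299 - 80\right) \left(\frac{87351}{7} - 20484\right) = 26219 \left(- \frac{56037}{7}\right) = - \frac{1469234103}{7}$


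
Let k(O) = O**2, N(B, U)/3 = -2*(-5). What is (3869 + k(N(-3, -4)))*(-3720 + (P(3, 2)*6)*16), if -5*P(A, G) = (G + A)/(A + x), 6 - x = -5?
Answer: -124413672/7 ≈ -1.7773e+7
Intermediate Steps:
N(B, U) = 30 (N(B, U) = 3*(-2*(-5)) = 3*10 = 30)
x = 11 (x = 6 - 1*(-5) = 6 + 5 = 11)
P(A, G) = -(A + G)/(5*(11 + A)) (P(A, G) = -(G + A)/(5*(A + 11)) = -(A + G)/(5*(11 + A)))
(3869 + k(N(-3, -4)))*(-3720 + (P(3, 2)*6)*16) = (3869 + 30**2)*(-3720 + (((-1*3 - 1*2)/(5*(11 + 3)))*6)*16) = (3869 + 900)*(-3720 + (((1/5)*(-3 - 2)/14)*6)*16) = 4769*(-3720 + (((1/5)*(1/14)*(-5))*6)*16) = 4769*(-3720 - 1/14*6*16) = 4769*(-3720 - 3/7*16) = 4769*(-3720 - 48/7) = 4769*(-26088/7) = -124413672/7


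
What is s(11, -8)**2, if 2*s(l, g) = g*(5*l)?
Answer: 48400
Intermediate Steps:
s(l, g) = 5*g*l/2 (s(l, g) = (g*(5*l))/2 = (5*g*l)/2 = 5*g*l/2)
s(11, -8)**2 = ((5/2)*(-8)*11)**2 = (-220)**2 = 48400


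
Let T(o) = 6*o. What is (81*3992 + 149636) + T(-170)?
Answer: 471968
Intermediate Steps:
(81*3992 + 149636) + T(-170) = (81*3992 + 149636) + 6*(-170) = (323352 + 149636) - 1020 = 472988 - 1020 = 471968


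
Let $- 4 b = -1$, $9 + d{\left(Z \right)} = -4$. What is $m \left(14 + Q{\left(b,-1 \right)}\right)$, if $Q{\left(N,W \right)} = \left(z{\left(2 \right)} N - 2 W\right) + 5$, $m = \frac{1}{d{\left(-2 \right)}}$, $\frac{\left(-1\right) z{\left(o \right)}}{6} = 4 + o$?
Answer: $- \frac{12}{13} \approx -0.92308$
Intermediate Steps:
$d{\left(Z \right)} = -13$ ($d{\left(Z \right)} = -9 - 4 = -13$)
$z{\left(o \right)} = -24 - 6 o$ ($z{\left(o \right)} = - 6 \left(4 + o\right) = -24 - 6 o$)
$b = \frac{1}{4}$ ($b = \left(- \frac{1}{4}\right) \left(-1\right) = \frac{1}{4} \approx 0.25$)
$m = - \frac{1}{13}$ ($m = \frac{1}{-13} = - \frac{1}{13} \approx -0.076923$)
$Q{\left(N,W \right)} = 5 - 36 N - 2 W$ ($Q{\left(N,W \right)} = \left(\left(-24 - 12\right) N - 2 W\right) + 5 = \left(- 36 N - 2 W\right) + 5 = 5 - 36 N - 2 W$)
$m \left(14 + Q{\left(b,-1 \right)}\right) = - \frac{14 - 2}{13} = \left(- \frac{1}{13}\right) 12 = - \frac{12}{13}$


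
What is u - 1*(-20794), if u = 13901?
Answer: 34695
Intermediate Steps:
u - 1*(-20794) = 13901 - 1*(-20794) = 13901 + 20794 = 34695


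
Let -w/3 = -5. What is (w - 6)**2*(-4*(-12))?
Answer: 3888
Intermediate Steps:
w = 15 (w = -3*(-5) = 15)
(w - 6)**2*(-4*(-12)) = (15 - 6)**2*(-4*(-12)) = 9**2*48 = 81*48 = 3888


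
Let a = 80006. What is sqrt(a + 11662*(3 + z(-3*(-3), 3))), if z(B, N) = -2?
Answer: 2*sqrt(22917) ≈ 302.77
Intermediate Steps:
sqrt(a + 11662*(3 + z(-3*(-3), 3))) = sqrt(80006 + 11662*(3 - 2)) = sqrt(80006 + 11662*1) = sqrt(80006 + 11662) = sqrt(91668) = 2*sqrt(22917)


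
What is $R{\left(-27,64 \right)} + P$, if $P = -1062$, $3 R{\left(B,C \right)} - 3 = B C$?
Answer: $-1637$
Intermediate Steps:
$R{\left(B,C \right)} = 1 + \frac{B C}{3}$
$R{\left(-27,64 \right)} + P = \left(1 + \frac{1}{3} \left(-27\right) 64\right) - 1062 = \left(1 - 576\right) - 1062 = -575 - 1062 = -1637$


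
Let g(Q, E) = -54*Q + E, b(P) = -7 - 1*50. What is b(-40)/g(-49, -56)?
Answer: -57/2590 ≈ -0.022008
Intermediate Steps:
b(P) = -57 (b(P) = -7 - 50 = -57)
g(Q, E) = E - 54*Q
b(-40)/g(-49, -56) = -57/(-56 - 54*(-49)) = -57/(-56 + 2646) = -57/2590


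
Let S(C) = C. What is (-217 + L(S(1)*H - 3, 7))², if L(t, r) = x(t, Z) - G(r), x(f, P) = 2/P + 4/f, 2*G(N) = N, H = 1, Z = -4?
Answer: 49729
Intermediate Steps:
G(N) = N/2
L(t, r) = -½ + 4/t - r/2 (L(t, r) = (2/(-4) + 4/t) - r/2 = (2*(-¼) + 4/t) - r/2 = (-½ + 4/t) - r/2 = -½ + 4/t - r/2)
(-217 + L(S(1)*H - 3, 7))² = (-217 + (8 - (1*1 - 3) - 1*7*(1*1 - 3))/(2*(1*1 - 3)))² = (-217 + (8 - (1 - 3) - 1*7*(1 - 3))/(2*(1 - 3)))² = (-217 + (½)*(8 - 1*(-2) - 1*7*(-2))/(-2))² = (-217 + (½)*(-½)*(8 + 2 + 14))² = (-217 + (½)*(-½)*24)² = (-217 - 6)² = (-223)² = 49729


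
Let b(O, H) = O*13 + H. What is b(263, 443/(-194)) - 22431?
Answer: -3688771/194 ≈ -19014.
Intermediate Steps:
b(O, H) = H + 13*O (b(O, H) = 13*O + H = H + 13*O)
b(263, 443/(-194)) - 22431 = (443/(-194) + 13*263) - 22431 = (443*(-1/194) + 3419) - 22431 = (-443/194 + 3419) - 22431 = 662843/194 - 22431 = -3688771/194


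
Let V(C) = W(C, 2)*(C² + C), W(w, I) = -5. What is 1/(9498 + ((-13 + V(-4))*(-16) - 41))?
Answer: 1/10625 ≈ 9.4118e-5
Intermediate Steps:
V(C) = -5*C - 5*C² (V(C) = -5*(C² + C) = -5*(C + C²) = -5*C - 5*C²)
1/(9498 + ((-13 + V(-4))*(-16) - 41)) = 1/(9498 + ((-13 - 5*(-4)*(1 - 4))*(-16) - 41)) = 1/(9498 + ((-13 - 5*(-4)*(-3))*(-16) - 41)) = 1/(9498 + ((-13 - 60)*(-16) - 41)) = 1/(9498 + (-73*(-16) - 41)) = 1/(9498 + (1168 - 41)) = 1/(9498 + 1127) = 1/10625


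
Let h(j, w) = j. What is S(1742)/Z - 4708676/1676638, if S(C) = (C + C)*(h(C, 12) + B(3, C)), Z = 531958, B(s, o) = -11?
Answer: 1901664322336/222975249301 ≈ 8.5286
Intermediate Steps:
S(C) = 2*C*(-11 + C) (S(C) = (C + C)*(C - 11) = (2*C)*(-11 + C) = 2*C*(-11 + C))
S(1742)/Z - 4708676/1676638 = (2*1742*(-11 + 1742))/531958 - 4708676/1676638 = (2*1742*1731)*(1/531958) - 4708676*1/1676638 = 6030804*(1/531958) - 2354338/838319 = 3015402/265979 - 2354338/838319 = 1901664322336/222975249301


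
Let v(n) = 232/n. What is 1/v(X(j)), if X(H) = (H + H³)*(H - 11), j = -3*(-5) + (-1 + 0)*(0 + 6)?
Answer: -369/58 ≈ -6.3621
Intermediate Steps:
j = 9 (j = 15 - 1*6 = 15 - 6 = 9)
X(H) = (-11 + H)*(H + H³) (X(H) = (H + H³)*(-11 + H) = (-11 + H)*(H + H³))
1/v(X(j)) = 1/(232/((9*(-11 + 9 + 9³ - 11*9²)))) = 1/(232/((9*(-11 + 9 + 729 - 11*81)))) = 1/(232/((9*(-11 + 9 + 729 - 891)))) = 1/(232/((9*(-164)))) = 1/(232/(-1476)) = 1/(232*(-1/1476)) = 1/(-58/369) = -369/58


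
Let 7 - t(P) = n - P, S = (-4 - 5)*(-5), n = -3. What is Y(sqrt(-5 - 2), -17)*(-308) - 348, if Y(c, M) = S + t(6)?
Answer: -19136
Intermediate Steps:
S = 45 (S = -9*(-5) = 45)
t(P) = 10 + P (t(P) = 7 - (-3 - P) = 7 + (3 + P) = 10 + P)
Y(c, M) = 61 (Y(c, M) = 45 + (10 + 6) = 45 + 16 = 61)
Y(sqrt(-5 - 2), -17)*(-308) - 348 = 61*(-308) - 348 = -18788 - 348 = -19136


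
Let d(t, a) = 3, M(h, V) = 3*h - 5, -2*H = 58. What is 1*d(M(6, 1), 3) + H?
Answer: -26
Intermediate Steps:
H = -29 (H = -1/2*58 = -29)
M(h, V) = -5 + 3*h
1*d(M(6, 1), 3) + H = 1*3 - 29 = 3 - 29 = -26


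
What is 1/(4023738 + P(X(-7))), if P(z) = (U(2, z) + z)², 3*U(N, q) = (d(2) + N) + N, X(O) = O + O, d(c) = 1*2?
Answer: 1/4023882 ≈ 2.4852e-7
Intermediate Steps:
d(c) = 2
X(O) = 2*O
U(N, q) = ⅔ + 2*N/3 (U(N, q) = ((2 + N) + N)/3 = (2 + 2*N)/3 = ⅔ + 2*N/3)
P(z) = (2 + z)² (P(z) = ((⅔ + (⅔)*2) + z)² = ((⅔ + 4/3) + z)² = (2 + z)²)
1/(4023738 + P(X(-7))) = 1/(4023738 + (2 + 2*(-7))²) = 1/(4023738 + (2 - 14)²) = 1/(4023738 + (-12)²) = 1/(4023738 + 144) = 1/4023882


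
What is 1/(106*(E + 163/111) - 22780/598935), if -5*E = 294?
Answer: -7386865/44891311022 ≈ -0.00016455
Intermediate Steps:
E = -294/5 (E = -⅕*294 = -294/5 ≈ -58.800)
1/(106*(E + 163/111) - 22780/598935) = 1/(106*(-294/5 + 163/111) - 22780/598935) = 1/(106*(-294/5 + 163*(1/111)) - 22780*1/598935) = 1/(106*(-294/5 + 163/111) - 4556/119787) = 1/(106*(-31819/555) - 4556/119787) = 1/(-3372814/555 - 4556/119787) = 1/(-44891311022/7386865) = -7386865/44891311022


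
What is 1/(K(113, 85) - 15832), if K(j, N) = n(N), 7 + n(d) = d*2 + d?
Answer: -1/15584 ≈ -6.4168e-5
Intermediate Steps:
n(d) = -7 + 3*d (n(d) = -7 + (d*2 + d) = -7 + (2*d + d) = -7 + 3*d)
K(j, N) = -7 + 3*N
1/(K(113, 85) - 15832) = 1/((-7 + 3*85) - 15832) = 1/((-7 + 255) - 15832) = 1/(248 - 15832) = 1/(-15584) = -1/15584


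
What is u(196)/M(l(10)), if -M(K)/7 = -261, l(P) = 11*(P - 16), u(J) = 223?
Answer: 223/1827 ≈ 0.12206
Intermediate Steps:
l(P) = -176 + 11*P (l(P) = 11*(-16 + P) = -176 + 11*P)
M(K) = 1827 (M(K) = -7*(-261) = 1827)
u(196)/M(l(10)) = 223/1827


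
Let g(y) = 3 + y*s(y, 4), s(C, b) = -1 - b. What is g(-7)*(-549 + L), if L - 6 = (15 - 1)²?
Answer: -13186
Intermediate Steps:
g(y) = 3 - 5*y (g(y) = 3 + y*(-1 - 1*4) = 3 + y*(-1 - 4) = 3 + y*(-5) = 3 - 5*y)
L = 202 (L = 6 + (15 - 1)² = 6 + 14² = 6 + 196 = 202)
g(-7)*(-549 + L) = (3 - 5*(-7))*(-549 + 202) = (3 + 35)*(-347) = 38*(-347) = -13186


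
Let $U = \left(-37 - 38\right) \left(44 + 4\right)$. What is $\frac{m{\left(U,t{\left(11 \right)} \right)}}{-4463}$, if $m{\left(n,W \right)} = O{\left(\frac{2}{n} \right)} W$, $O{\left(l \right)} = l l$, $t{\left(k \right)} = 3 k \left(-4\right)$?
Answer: $\frac{11}{1205010000} \approx 9.1286 \cdot 10^{-9}$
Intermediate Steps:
$t{\left(k \right)} = - 12 k$
$O{\left(l \right)} = l^{2}$
$U = -3600$ ($U = \left(-75\right) 48 = -3600$)
$m{\left(n,W \right)} = \frac{4 W}{n^{2}}$ ($m{\left(n,W \right)} = \left(\frac{2}{n}\right)^{2} W = \frac{4}{n^{2}} W = \frac{4 W}{n^{2}}$)
$\frac{m{\left(U,t{\left(11 \right)} \right)}}{-4463} = \frac{4 \left(\left(-12\right) 11\right) \frac{1}{12960000}}{-4463} = 4 \left(-132\right) \frac{1}{12960000} \left(- \frac{1}{4463}\right) = \left(- \frac{11}{270000}\right) \left(- \frac{1}{4463}\right) = \frac{11}{1205010000}$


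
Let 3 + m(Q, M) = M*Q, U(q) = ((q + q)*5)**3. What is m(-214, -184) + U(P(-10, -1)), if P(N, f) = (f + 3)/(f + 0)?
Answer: 31373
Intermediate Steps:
P(N, f) = (3 + f)/f
U(q) = 1000*q**3 (U(q) = ((2*q)*5)**3 = (10*q)**3 = 1000*q**3)
m(Q, M) = -3 + M*Q
m(-214, -184) + U(P(-10, -1)) = (-3 - 184*(-214)) + 1000*((3 - 1)/(-1))**3 = (-3 + 39376) + 1000*(-1*2)**3 = 39373 + 1000*(-2)**3 = 39373 + 1000*(-8) = 39373 - 8000 = 31373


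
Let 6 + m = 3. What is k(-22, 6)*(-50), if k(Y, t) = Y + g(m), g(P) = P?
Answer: 1250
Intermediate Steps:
m = -3 (m = -6 + 3 = -3)
k(Y, t) = -3 + Y (k(Y, t) = Y - 3 = -3 + Y)
k(-22, 6)*(-50) = (-3 - 22)*(-50) = -25*(-50) = 1250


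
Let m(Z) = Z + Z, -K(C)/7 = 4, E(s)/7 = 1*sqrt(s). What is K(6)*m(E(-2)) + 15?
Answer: 15 - 392*I*sqrt(2) ≈ 15.0 - 554.37*I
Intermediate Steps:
E(s) = 7*sqrt(s) (E(s) = 7*(1*sqrt(s)) = 7*sqrt(s))
K(C) = -28 (K(C) = -7*4 = -28)
m(Z) = 2*Z
K(6)*m(E(-2)) + 15 = -56*7*sqrt(-2) + 15 = -56*7*(I*sqrt(2)) + 15 = -56*7*I*sqrt(2) + 15 = -392*I*sqrt(2) + 15 = 15 - 392*I*sqrt(2)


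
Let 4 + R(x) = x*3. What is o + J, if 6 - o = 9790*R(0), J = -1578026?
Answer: -1538860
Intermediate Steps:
R(x) = -4 + 3*x (R(x) = -4 + x*3 = -4 + 3*x)
o = 39166 (o = 6 - 9790*(-4 + 3*0) = 6 - 9790*(-4 + 0) = 6 - 9790*(-4) = 6 - 1*(-39160) = 6 + 39160 = 39166)
o + J = 39166 - 1578026 = -1538860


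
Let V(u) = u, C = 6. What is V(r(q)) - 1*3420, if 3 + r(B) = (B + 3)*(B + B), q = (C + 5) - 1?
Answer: -3163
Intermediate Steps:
q = 10 (q = (6 + 5) - 1 = 11 - 1 = 10)
r(B) = -3 + 2*B*(3 + B) (r(B) = -3 + (B + 3)*(B + B) = -3 + (3 + B)*(2*B) = -3 + 2*B*(3 + B))
V(r(q)) - 1*3420 = (-3 + 2*10**2 + 6*10) - 1*3420 = (-3 + 2*100 + 60) - 3420 = (-3 + 200 + 60) - 3420 = 257 - 3420 = -3163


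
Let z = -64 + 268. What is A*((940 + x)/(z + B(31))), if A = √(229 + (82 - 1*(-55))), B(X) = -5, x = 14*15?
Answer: 1150*√366/199 ≈ 110.56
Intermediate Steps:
x = 210
z = 204
A = √366 (A = √(229 + (82 + 55)) = √(229 + 137) = √366 ≈ 19.131)
A*((940 + x)/(z + B(31))) = √366*((940 + 210)/(204 - 5)) = √366*(1150/199) = 1150*√366/199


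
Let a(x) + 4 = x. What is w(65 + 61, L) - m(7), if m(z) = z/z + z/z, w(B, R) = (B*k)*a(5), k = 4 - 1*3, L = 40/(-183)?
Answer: 124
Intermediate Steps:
a(x) = -4 + x
L = -40/183 (L = 40*(-1/183) = -40/183 ≈ -0.21858)
k = 1 (k = 4 - 3 = 1)
w(B, R) = B (w(B, R) = (B*1)*(-4 + 5) = B*1 = B)
m(z) = 2 (m(z) = 1 + 1 = 2)
w(65 + 61, L) - m(7) = (65 + 61) - 1*2 = 126 - 2 = 124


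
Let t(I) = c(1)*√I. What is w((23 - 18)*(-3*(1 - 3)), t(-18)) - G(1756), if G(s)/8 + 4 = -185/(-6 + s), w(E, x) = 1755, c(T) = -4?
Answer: 312873/175 ≈ 1787.8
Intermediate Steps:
t(I) = -4*√I
G(s) = -32 - 1480/(-6 + s) (G(s) = -32 + 8*(-185/(-6 + s)) = -32 - 1480/(-6 + s))
w((23 - 18)*(-3*(1 - 3)), t(-18)) - G(1756) = 1755 - 8*(-161 - 4*1756)/(-6 + 1756) = 1755 - 8*(-161 - 7024)/1750 = 1755 - 8*(-7185)/1750 = 1755 - 1*(-5748/175) = 1755 + 5748/175 = 312873/175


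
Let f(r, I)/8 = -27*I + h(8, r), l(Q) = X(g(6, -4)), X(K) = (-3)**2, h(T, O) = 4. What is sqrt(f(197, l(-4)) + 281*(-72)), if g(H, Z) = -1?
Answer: 8*I*sqrt(346) ≈ 148.81*I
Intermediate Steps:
X(K) = 9
l(Q) = 9
f(r, I) = 32 - 216*I (f(r, I) = 8*(-27*I + 4) = 8*(4 - 27*I) = 32 - 216*I)
sqrt(f(197, l(-4)) + 281*(-72)) = sqrt((32 - 216*9) + 281*(-72)) = sqrt((32 - 1944) - 20232) = sqrt(-1912 - 20232) = sqrt(-22144) = 8*I*sqrt(346)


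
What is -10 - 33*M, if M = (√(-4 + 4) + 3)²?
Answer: -307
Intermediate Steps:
M = 9 (M = (√0 + 3)² = (0 + 3)² = 3² = 9)
-10 - 33*M = -10 - 33*9 = -10 - 297 = -307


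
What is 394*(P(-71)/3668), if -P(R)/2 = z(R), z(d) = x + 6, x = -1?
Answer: -985/917 ≈ -1.0742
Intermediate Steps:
z(d) = 5 (z(d) = -1 + 6 = 5)
P(R) = -10 (P(R) = -2*5 = -10)
394*(P(-71)/3668) = 394*(-10/3668) = 394*(-10*1/3668) = 394*(-5/1834) = -985/917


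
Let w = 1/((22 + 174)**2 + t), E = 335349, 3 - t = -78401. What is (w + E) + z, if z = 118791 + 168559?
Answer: 72743697181/116820 ≈ 6.2270e+5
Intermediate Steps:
z = 287350
t = 78404 (t = 3 - 1*(-78401) = 3 + 78401 = 78404)
w = 1/116820 (w = 1/((22 + 174)**2 + 78404) = 1/(196**2 + 78404) = 1/(38416 + 78404) = 1/116820 ≈ 8.5602e-6)
(w + E) + z = (1/116820 + 335349) + 287350 = 39175470181/116820 + 287350 = 72743697181/116820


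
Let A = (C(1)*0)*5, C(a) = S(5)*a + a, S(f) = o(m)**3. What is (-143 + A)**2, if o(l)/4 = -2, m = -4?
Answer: 20449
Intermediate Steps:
o(l) = -8 (o(l) = 4*(-2) = -8)
S(f) = -512 (S(f) = (-8)**3 = -512)
C(a) = -511*a (C(a) = -512*a + a = -511*a)
A = 0 (A = (-511*1*0)*5 = -511*0*5 = 0*5 = 0)
(-143 + A)**2 = (-143 + 0)**2 = (-143)**2 = 20449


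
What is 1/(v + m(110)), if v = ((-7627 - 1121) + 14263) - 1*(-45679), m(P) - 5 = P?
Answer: 1/51309 ≈ 1.9490e-5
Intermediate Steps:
m(P) = 5 + P
v = 51194 (v = (-8748 + 14263) + 45679 = 5515 + 45679 = 51194)
1/(v + m(110)) = 1/(51194 + (5 + 110)) = 1/(51194 + 115) = 1/51309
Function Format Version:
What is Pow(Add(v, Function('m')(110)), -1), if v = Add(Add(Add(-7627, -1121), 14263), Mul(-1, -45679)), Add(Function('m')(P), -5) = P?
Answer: Rational(1, 51309) ≈ 1.9490e-5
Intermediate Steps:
Function('m')(P) = Add(5, P)
v = 51194 (v = Add(Add(-8748, 14263), 45679) = Add(5515, 45679) = 51194)
Pow(Add(v, Function('m')(110)), -1) = Pow(Add(51194, Add(5, 110)), -1) = Pow(Add(51194, 115), -1) = Pow(51309, -1) = Rational(1, 51309)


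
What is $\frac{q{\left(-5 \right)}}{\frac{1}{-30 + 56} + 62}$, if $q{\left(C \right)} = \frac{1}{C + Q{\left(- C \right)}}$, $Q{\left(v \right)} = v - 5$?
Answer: $- \frac{26}{8065} \approx -0.0032238$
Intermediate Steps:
$Q{\left(v \right)} = -5 + v$
$q{\left(C \right)} = - \frac{1}{5}$ ($q{\left(C \right)} = \frac{1}{C - \left(5 + C\right)} = \frac{1}{-5} = - \frac{1}{5}$)
$\frac{q{\left(-5 \right)}}{\frac{1}{-30 + 56} + 62} = \frac{1}{\frac{1}{-30 + 56} + 62} \left(- \frac{1}{5}\right) = \frac{1}{\frac{1}{26} + 62} \left(- \frac{1}{5}\right) = \frac{1}{\frac{1613}{26}} \left(- \frac{1}{5}\right) = \frac{26}{1613} \left(- \frac{1}{5}\right) = - \frac{26}{8065}$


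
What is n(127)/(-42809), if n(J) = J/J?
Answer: -1/42809 ≈ -2.3360e-5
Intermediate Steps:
n(J) = 1
n(127)/(-42809) = 1/(-42809) = 1*(-1/42809) = -1/42809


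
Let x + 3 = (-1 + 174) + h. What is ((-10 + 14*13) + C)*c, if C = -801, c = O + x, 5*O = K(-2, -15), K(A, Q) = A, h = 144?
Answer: -986272/5 ≈ -1.9725e+5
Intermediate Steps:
O = -⅖ (O = (⅕)*(-2) = -⅖ ≈ -0.40000)
x = 314 (x = -3 + ((-1 + 174) + 144) = -3 + (173 + 144) = -3 + 317 = 314)
c = 1568/5 (c = -⅖ + 314 = 1568/5 ≈ 313.60)
((-10 + 14*13) + C)*c = ((-10 + 14*13) - 801)*(1568/5) = ((-10 + 182) - 801)*(1568/5) = (172 - 801)*(1568/5) = -629*1568/5 = -986272/5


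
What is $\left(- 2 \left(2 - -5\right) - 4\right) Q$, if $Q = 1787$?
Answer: $-32166$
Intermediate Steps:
$\left(- 2 \left(2 - -5\right) - 4\right) Q = \left(- 2 \left(2 - -5\right) - 4\right) 1787 = \left(- 2 \left(2 + 5\right) - 4\right) 1787 = \left(\left(-2\right) 7 - 4\right) 1787 = \left(-14 - 4\right) 1787 = \left(-18\right) 1787 = -32166$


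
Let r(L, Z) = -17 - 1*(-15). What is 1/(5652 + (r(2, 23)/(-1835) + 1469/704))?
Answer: 1291840/7304176703 ≈ 0.00017686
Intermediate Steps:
r(L, Z) = -2 (r(L, Z) = -17 + 15 = -2)
1/(5652 + (r(2, 23)/(-1835) + 1469/704)) = 1/(5652 + (-2/(-1835) + 1469/704)) = 1/(5652 + (-2*(-1/1835) + 1469*(1/704))) = 1/(5652 + (2/1835 + 1469/704)) = 1/(5652 + 2697023/1291840) = 1/(7304176703/1291840) = 1291840/7304176703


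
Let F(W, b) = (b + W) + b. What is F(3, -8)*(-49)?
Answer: 637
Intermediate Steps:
F(W, b) = W + 2*b (F(W, b) = (W + b) + b = W + 2*b)
F(3, -8)*(-49) = (3 + 2*(-8))*(-49) = (3 - 16)*(-49) = -13*(-49) = 637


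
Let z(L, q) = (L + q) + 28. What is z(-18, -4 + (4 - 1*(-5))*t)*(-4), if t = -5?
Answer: 156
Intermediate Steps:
z(L, q) = 28 + L + q
z(-18, -4 + (4 - 1*(-5))*t)*(-4) = (28 - 18 + (-4 + (4 - 1*(-5))*(-5)))*(-4) = (28 - 18 + (-4 + (4 + 5)*(-5)))*(-4) = (28 - 18 + (-4 + 9*(-5)))*(-4) = (28 - 18 + (-4 - 45))*(-4) = (28 - 18 - 49)*(-4) = -39*(-4) = 156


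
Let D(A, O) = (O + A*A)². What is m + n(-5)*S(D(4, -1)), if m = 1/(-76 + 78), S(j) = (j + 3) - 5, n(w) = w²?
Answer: 11151/2 ≈ 5575.5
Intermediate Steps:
D(A, O) = (O + A²)²
S(j) = -2 + j (S(j) = (3 + j) - 5 = -2 + j)
m = ½ (m = 1/2 = ½ ≈ 0.50000)
m + n(-5)*S(D(4, -1)) = ½ + (-5)²*(-2 + (-1 + 4²)²) = ½ + 25*(-2 + (-1 + 16)²) = ½ + 25*(-2 + 15²) = ½ + 25*(-2 + 225) = ½ + 25*223 = ½ + 5575 = 11151/2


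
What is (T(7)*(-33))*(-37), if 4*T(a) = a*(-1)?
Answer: -8547/4 ≈ -2136.8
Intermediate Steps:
T(a) = -a/4 (T(a) = (a*(-1))/4 = (-a)/4 = -a/4)
(T(7)*(-33))*(-37) = (-1/4*7*(-33))*(-37) = -7/4*(-33)*(-37) = (231/4)*(-37) = -8547/4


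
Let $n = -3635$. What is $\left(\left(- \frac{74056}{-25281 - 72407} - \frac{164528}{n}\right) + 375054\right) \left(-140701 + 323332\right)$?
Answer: $\frac{3040725604760158383}{44386985} \approx 6.8505 \cdot 10^{10}$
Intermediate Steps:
$\left(\left(- \frac{74056}{-25281 - 72407} - \frac{164528}{n}\right) + 375054\right) \left(-140701 + 323332\right) = \left(\left(- \frac{74056}{-25281 - 72407} - \frac{164528}{-3635}\right) + 375054\right) \left(-140701 + 323332\right) = \left(\left(- \frac{74056}{-25281 - 72407} - - \frac{164528}{3635}\right) + 375054\right) 182631 = \left(\left(- \frac{74056}{-97688} + \frac{164528}{3635}\right) + 375054\right) 182631 = \left(\left(\left(-74056\right) \left(- \frac{1}{97688}\right) + \frac{164528}{3635}\right) + 375054\right) 182631 = \left(\left(\frac{9257}{12211} + \frac{164528}{3635}\right) + 375054\right) 182631 = \left(\frac{2042700603}{44386985} + 375054\right) 182631 = \frac{16649558972793}{44386985} \cdot 182631 = \frac{3040725604760158383}{44386985}$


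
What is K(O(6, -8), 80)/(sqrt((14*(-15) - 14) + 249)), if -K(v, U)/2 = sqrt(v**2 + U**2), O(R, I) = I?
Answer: -16*sqrt(101)/5 ≈ -32.160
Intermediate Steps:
K(v, U) = -2*sqrt(U**2 + v**2) (K(v, U) = -2*sqrt(v**2 + U**2) = -2*sqrt(U**2 + v**2))
K(O(6, -8), 80)/(sqrt((14*(-15) - 14) + 249)) = (-2*sqrt(80**2 + (-8)**2))/(sqrt((14*(-15) - 14) + 249)) = (-2*sqrt(6400 + 64))/(sqrt((-210 - 14) + 249)) = (-16*sqrt(101))/(sqrt(-224 + 249)) = (-16*sqrt(101))/(sqrt(25)) = -16*sqrt(101)/5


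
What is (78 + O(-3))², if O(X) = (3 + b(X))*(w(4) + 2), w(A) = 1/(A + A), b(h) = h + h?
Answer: 328329/64 ≈ 5130.1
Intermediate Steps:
b(h) = 2*h
w(A) = 1/(2*A)
O(X) = 51/8 + 17*X/4 (O(X) = (3 + 2*X)*((½)/4 + 2) = (3 + 2*X)*((½)*(¼) + 2) = (3 + 2*X)*(⅛ + 2) = (3 + 2*X)*(17/8) = 51/8 + 17*X/4)
(78 + O(-3))² = (78 + (51/8 + (17/4)*(-3)))² = (78 + (51/8 - 51/4))² = (78 - 51/8)² = (573/8)² = 328329/64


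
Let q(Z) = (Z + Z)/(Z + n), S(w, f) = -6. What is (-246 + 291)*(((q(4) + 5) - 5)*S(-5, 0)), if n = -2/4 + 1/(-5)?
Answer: -7200/11 ≈ -654.54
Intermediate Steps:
n = -7/10 (n = -2*1/4 + 1*(-1/5) = -1/2 - 1/5 = -7/10 ≈ -0.70000)
q(Z) = 2*Z/(-7/10 + Z) (q(Z) = (Z + Z)/(Z - 7/10) = (2*Z)/(-7/10 + Z) = 2*Z/(-7/10 + Z))
(-246 + 291)*(((q(4) + 5) - 5)*S(-5, 0)) = (-246 + 291)*(((20*4/(-7 + 10*4) + 5) - 5)*(-6)) = 45*(((20*4/(-7 + 40) + 5) - 5)*(-6)) = 45*(((20*4/33 + 5) - 5)*(-6)) = 45*(((20*4*(1/33) + 5) - 5)*(-6)) = 45*(((80/33 + 5) - 5)*(-6)) = 45*((245/33 - 5)*(-6)) = 45*((80/33)*(-6)) = 45*(-160/11) = -7200/11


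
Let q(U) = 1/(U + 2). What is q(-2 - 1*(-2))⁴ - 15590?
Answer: -249439/16 ≈ -15590.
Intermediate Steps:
q(U) = 1/(2 + U)
q(-2 - 1*(-2))⁴ - 15590 = (1/(2 + (-2 - 1*(-2))))⁴ - 15590 = (1/(2 + (-2 + 2)))⁴ - 15590 = (1/(2 + 0))⁴ - 15590 = (1/2)⁴ - 15590 = (½)⁴ - 15590 = 1/16 - 15590 = -249439/16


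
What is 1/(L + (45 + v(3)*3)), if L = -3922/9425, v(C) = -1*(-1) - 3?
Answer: 9425/363653 ≈ 0.025918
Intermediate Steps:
v(C) = -2 (v(C) = 1 - 3 = -2)
L = -3922/9425 (L = -3922*1/9425 = -3922/9425 ≈ -0.41613)
1/(L + (45 + v(3)*3)) = 1/(-3922/9425 + (45 - 2*3)) = 1/(-3922/9425 + (45 - 6)) = 1/(-3922/9425 + 39) = 1/(363653/9425) = 9425/363653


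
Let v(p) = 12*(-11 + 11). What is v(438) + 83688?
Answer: 83688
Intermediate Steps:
v(p) = 0 (v(p) = 12*0 = 0)
v(438) + 83688 = 0 + 83688 = 83688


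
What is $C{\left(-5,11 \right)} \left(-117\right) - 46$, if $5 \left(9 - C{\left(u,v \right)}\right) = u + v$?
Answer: $- \frac{4793}{5} \approx -958.6$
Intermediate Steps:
$C{\left(u,v \right)} = 9 - \frac{u}{5} - \frac{v}{5}$ ($C{\left(u,v \right)} = 9 - \frac{u + v}{5} = 9 - \left(\frac{u}{5} + \frac{v}{5}\right) = 9 - \frac{u}{5} - \frac{v}{5}$)
$C{\left(-5,11 \right)} \left(-117\right) - 46 = \left(9 - -1 - \frac{11}{5}\right) \left(-117\right) - 46 = \left(9 + 1 - \frac{11}{5}\right) \left(-117\right) - 46 = \frac{39}{5} \left(-117\right) - 46 = - \frac{4563}{5} - 46 = - \frac{4793}{5}$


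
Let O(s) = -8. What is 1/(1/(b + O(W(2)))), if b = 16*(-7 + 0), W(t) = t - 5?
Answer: -120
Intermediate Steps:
W(t) = -5 + t
b = -112 (b = 16*(-7) = -112)
1/(1/(b + O(W(2)))) = 1/(1/(-112 - 8)) = 1/(1/(-120)) = 1/(-1/120) = -120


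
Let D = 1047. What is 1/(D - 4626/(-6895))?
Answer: 6895/7223691 ≈ 0.00095450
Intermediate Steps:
1/(D - 4626/(-6895)) = 1/(1047 - 4626/(-6895)) = 1/(1047 - 4626*(-1/6895)) = 1/(1047 + 4626/6895) = 1/(7223691/6895) = 6895/7223691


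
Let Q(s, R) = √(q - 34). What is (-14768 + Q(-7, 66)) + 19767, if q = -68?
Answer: 4999 + I*√102 ≈ 4999.0 + 10.1*I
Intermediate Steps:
Q(s, R) = I*√102 (Q(s, R) = √(-68 - 34) = √(-102) = I*√102)
(-14768 + Q(-7, 66)) + 19767 = (-14768 + I*√102) + 19767 = 4999 + I*√102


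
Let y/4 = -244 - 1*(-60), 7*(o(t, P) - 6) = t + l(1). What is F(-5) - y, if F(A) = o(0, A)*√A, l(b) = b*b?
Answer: 736 + 43*I*√5/7 ≈ 736.0 + 13.736*I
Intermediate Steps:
l(b) = b²
o(t, P) = 43/7 + t/7 (o(t, P) = 6 + (t + 1²)/7 = 6 + (t + 1)/7 = 6 + (1 + t)/7 = 6 + (⅐ + t/7) = 43/7 + t/7)
F(A) = 43*√A/7 (F(A) = (43/7 + (⅐)*0)*√A = (43/7 + 0)*√A = 43*√A/7)
y = -736 (y = 4*(-244 - 1*(-60)) = 4*(-244 + 60) = 4*(-184) = -736)
F(-5) - y = 43*√(-5)/7 - 1*(-736) = 43*(I*√5)/7 + 736 = 43*I*√5/7 + 736 = 736 + 43*I*√5/7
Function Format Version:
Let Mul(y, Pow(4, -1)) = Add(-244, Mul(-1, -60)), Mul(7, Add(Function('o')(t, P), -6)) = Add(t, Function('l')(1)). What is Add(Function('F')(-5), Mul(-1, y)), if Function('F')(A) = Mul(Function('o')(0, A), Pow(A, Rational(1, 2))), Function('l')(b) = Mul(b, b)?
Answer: Add(736, Mul(Rational(43, 7), I, Pow(5, Rational(1, 2)))) ≈ Add(736.00, Mul(13.736, I))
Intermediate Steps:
Function('l')(b) = Pow(b, 2)
Function('o')(t, P) = Add(Rational(43, 7), Mul(Rational(1, 7), t)) (Function('o')(t, P) = Add(6, Mul(Rational(1, 7), Add(t, Pow(1, 2)))) = Add(6, Mul(Rational(1, 7), Add(t, 1))) = Add(6, Mul(Rational(1, 7), Add(1, t))) = Add(6, Add(Rational(1, 7), Mul(Rational(1, 7), t))) = Add(Rational(43, 7), Mul(Rational(1, 7), t)))
Function('F')(A) = Mul(Rational(43, 7), Pow(A, Rational(1, 2))) (Function('F')(A) = Mul(Add(Rational(43, 7), Mul(Rational(1, 7), 0)), Pow(A, Rational(1, 2))) = Mul(Add(Rational(43, 7), 0), Pow(A, Rational(1, 2))) = Mul(Rational(43, 7), Pow(A, Rational(1, 2))))
y = -736 (y = Mul(4, Add(-244, Mul(-1, -60))) = Mul(4, Add(-244, 60)) = Mul(4, -184) = -736)
Add(Function('F')(-5), Mul(-1, y)) = Add(Mul(Rational(43, 7), Pow(-5, Rational(1, 2))), Mul(-1, -736)) = Add(Mul(Rational(43, 7), Mul(I, Pow(5, Rational(1, 2)))), 736) = Add(Mul(Rational(43, 7), I, Pow(5, Rational(1, 2))), 736) = Add(736, Mul(Rational(43, 7), I, Pow(5, Rational(1, 2))))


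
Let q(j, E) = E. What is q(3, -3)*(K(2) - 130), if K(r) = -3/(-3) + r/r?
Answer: 384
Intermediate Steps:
K(r) = 2 (K(r) = -3*(-⅓) + 1 = 1 + 1 = 2)
q(3, -3)*(K(2) - 130) = -3*(2 - 130) = -3*(-128) = 384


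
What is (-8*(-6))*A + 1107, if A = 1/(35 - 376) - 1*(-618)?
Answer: 10492863/341 ≈ 30771.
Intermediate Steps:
A = 210737/341 (A = 1/(-341) + 618 = -1/341 + 618 = 210737/341 ≈ 618.00)
(-8*(-6))*A + 1107 = -8*(-6)*(210737/341) + 1107 = 48*(210737/341) + 1107 = 10115376/341 + 1107 = 10492863/341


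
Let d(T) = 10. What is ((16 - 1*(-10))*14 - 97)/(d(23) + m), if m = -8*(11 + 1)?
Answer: -267/86 ≈ -3.1047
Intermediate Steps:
m = -96 (m = -8*12 = -96)
((16 - 1*(-10))*14 - 97)/(d(23) + m) = ((16 - 1*(-10))*14 - 97)/(10 - 96) = ((16 + 10)*14 - 97)/(-86) = (26*14 - 97)*(-1/86) = (364 - 97)*(-1/86) = 267*(-1/86) = -267/86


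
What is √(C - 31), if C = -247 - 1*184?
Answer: I*√462 ≈ 21.494*I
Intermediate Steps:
C = -431 (C = -247 - 184 = -431)
√(C - 31) = √(-431 - 31) = √(-462) = I*√462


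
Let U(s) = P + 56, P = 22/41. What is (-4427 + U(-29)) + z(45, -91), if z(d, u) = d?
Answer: -177344/41 ≈ -4325.5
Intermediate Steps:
P = 22/41 (P = 22*(1/41) = 22/41 ≈ 0.53658)
U(s) = 2318/41 (U(s) = 22/41 + 56 = 2318/41)
(-4427 + U(-29)) + z(45, -91) = (-4427 + 2318/41) + 45 = -179189/41 + 45 = -177344/41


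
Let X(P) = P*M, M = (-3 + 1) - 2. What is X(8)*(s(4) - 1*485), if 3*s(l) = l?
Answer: 46432/3 ≈ 15477.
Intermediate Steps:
s(l) = l/3
M = -4 (M = -2 - 2 = -4)
X(P) = -4*P (X(P) = P*(-4) = -4*P)
X(8)*(s(4) - 1*485) = (-4*8)*((1/3)*4 - 1*485) = -32*(4/3 - 485) = -32*(-1451/3) = 46432/3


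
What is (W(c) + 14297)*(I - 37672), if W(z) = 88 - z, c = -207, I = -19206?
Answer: -829963776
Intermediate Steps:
(W(c) + 14297)*(I - 37672) = ((88 - 1*(-207)) + 14297)*(-19206 - 37672) = ((88 + 207) + 14297)*(-56878) = (295 + 14297)*(-56878) = 14592*(-56878) = -829963776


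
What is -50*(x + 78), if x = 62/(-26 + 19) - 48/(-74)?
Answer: -903800/259 ≈ -3489.6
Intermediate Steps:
x = -2126/259 (x = 62/(-7) - 48*(-1/74) = 62*(-⅐) + 24/37 = -62/7 + 24/37 = -2126/259 ≈ -8.2085)
-50*(x + 78) = -50*(-2126/259 + 78) = -50*18076/259 = -903800/259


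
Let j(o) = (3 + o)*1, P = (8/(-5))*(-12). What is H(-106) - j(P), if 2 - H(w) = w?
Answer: 429/5 ≈ 85.800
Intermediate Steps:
H(w) = 2 - w
P = 96/5 (P = (8*(-⅕))*(-12) = -8/5*(-12) = 96/5 ≈ 19.200)
j(o) = 3 + o
H(-106) - j(P) = (2 - 1*(-106)) - (3 + 96/5) = (2 + 106) - 1*111/5 = 108 - 111/5 = 429/5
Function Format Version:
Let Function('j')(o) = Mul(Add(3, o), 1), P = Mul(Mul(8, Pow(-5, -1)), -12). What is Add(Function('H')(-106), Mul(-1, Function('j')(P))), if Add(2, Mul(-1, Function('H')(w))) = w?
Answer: Rational(429, 5) ≈ 85.800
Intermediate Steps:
Function('H')(w) = Add(2, Mul(-1, w))
P = Rational(96, 5) (P = Mul(Mul(8, Rational(-1, 5)), -12) = Mul(Rational(-8, 5), -12) = Rational(96, 5) ≈ 19.200)
Function('j')(o) = Add(3, o)
Add(Function('H')(-106), Mul(-1, Function('j')(P))) = Add(Add(2, Mul(-1, -106)), Mul(-1, Add(3, Rational(96, 5)))) = Add(Add(2, 106), Mul(-1, Rational(111, 5))) = Add(108, Rational(-111, 5)) = Rational(429, 5)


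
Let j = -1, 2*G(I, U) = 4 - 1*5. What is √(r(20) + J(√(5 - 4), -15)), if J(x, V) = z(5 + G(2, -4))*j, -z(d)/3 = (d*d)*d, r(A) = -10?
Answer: 7*√86/4 ≈ 16.229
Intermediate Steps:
G(I, U) = -½ (G(I, U) = (4 - 1*5)/2 = (4 - 5)/2 = (½)*(-1) = -½)
z(d) = -3*d³ (z(d) = -3*d*d*d = -3*d²*d = -3*d³)
J(x, V) = 2187/8 (J(x, V) = -3*(5 - ½)³*(-1) = -3*(9/2)³*(-1) = -3*729/8*(-1) = -2187/8*(-1) = 2187/8)
√(r(20) + J(√(5 - 4), -15)) = √(-10 + 2187/8) = √(2107/8) = 7*√86/4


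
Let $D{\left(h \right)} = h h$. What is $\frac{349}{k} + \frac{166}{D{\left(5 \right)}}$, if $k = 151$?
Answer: $\frac{33791}{3775} \approx 8.9513$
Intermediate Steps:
$D{\left(h \right)} = h^{2}$
$\frac{349}{k} + \frac{166}{D{\left(5 \right)}} = \frac{349}{151} + \frac{166}{5^{2}} = 349 \cdot \frac{1}{151} + \frac{166}{25} = \frac{349}{151} + 166 \cdot \frac{1}{25} = \frac{349}{151} + \frac{166}{25} = \frac{33791}{3775}$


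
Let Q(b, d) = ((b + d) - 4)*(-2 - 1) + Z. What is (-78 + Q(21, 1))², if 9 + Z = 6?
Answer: 18225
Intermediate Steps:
Z = -3 (Z = -9 + 6 = -3)
Q(b, d) = 9 - 3*b - 3*d (Q(b, d) = ((b + d) - 4)*(-2 - 1) - 3 = (-4 + b + d)*(-3) - 3 = (12 - 3*b - 3*d) - 3 = 9 - 3*b - 3*d)
(-78 + Q(21, 1))² = (-78 + (9 - 3*21 - 3*1))² = (-78 + (9 - 63 - 3))² = (-78 - 57)² = (-135)² = 18225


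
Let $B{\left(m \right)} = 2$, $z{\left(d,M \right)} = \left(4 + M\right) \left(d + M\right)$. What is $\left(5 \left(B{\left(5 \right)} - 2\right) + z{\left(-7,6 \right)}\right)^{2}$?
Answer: $100$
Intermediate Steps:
$z{\left(d,M \right)} = \left(4 + M\right) \left(M + d\right)$
$\left(5 \left(B{\left(5 \right)} - 2\right) + z{\left(-7,6 \right)}\right)^{2} = \left(5 \left(2 - 2\right) + \left(6^{2} + 4 \cdot 6 + 4 \left(-7\right) + 6 \left(-7\right)\right)\right)^{2} = \left(5 \cdot 0 + \left(36 + 24 - 28 - 42\right)\right)^{2} = \left(0 - 10\right)^{2} = \left(-10\right)^{2} = 100$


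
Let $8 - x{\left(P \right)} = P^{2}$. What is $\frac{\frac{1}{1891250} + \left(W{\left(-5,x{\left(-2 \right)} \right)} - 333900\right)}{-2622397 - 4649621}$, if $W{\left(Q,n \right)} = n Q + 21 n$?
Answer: $\frac{70151926111}{1528133782500} \approx 0.045907$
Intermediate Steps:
$x{\left(P \right)} = 8 - P^{2}$
$W{\left(Q,n \right)} = 21 n + Q n$ ($W{\left(Q,n \right)} = Q n + 21 n = 21 n + Q n$)
$\frac{\frac{1}{1891250} + \left(W{\left(-5,x{\left(-2 \right)} \right)} - 333900\right)}{-2622397 - 4649621} = \frac{\frac{1}{1891250} - \left(333900 - \left(8 - \left(-2\right)^{2}\right) \left(21 - 5\right)\right)}{-2622397 - 4649621} = \frac{\frac{1}{1891250} - \left(333900 - \left(8 - 4\right) 16\right)}{-7272018} = \left(\frac{1}{1891250} - \left(333900 - \left(8 - 4\right) 16\right)\right) \left(- \frac{1}{7272018}\right) = \left(\frac{1}{1891250} + \left(4 \cdot 16 - 333900\right)\right) \left(- \frac{1}{7272018}\right) = \left(\frac{1}{1891250} + \left(64 - 333900\right)\right) \left(- \frac{1}{7272018}\right) = \left(\frac{1}{1891250} - 333836\right) \left(- \frac{1}{7272018}\right) = \left(- \frac{631367334999}{1891250}\right) \left(- \frac{1}{7272018}\right) = \frac{70151926111}{1528133782500}$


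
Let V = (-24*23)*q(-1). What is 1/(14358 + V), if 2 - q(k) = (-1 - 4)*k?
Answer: 1/16014 ≈ 6.2445e-5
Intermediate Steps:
q(k) = 2 + 5*k (q(k) = 2 - (-1 - 4)*k = 2 - (-5)*k = 2 + 5*k)
V = 1656 (V = (-24*23)*(2 + 5*(-1)) = -552*(2 - 5) = -552*(-3) = 1656)
1/(14358 + V) = 1/(14358 + 1656) = 1/16014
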